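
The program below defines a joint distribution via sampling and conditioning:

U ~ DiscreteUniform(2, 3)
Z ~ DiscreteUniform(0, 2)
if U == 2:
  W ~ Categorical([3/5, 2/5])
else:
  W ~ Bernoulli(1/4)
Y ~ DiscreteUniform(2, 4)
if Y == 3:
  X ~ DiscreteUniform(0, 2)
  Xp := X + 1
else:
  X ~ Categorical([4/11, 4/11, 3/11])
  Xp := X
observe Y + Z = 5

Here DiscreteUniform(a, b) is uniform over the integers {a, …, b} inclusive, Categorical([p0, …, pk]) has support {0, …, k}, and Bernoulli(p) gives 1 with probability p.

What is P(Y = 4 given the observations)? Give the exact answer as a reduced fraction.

P(Y = 4 | obs) = 1/2

Enumerate traces; 24 have nonzero weight after conditioning:
  (U=2, Z=1, W=0, Y=4, X=0) weight 2/165
  (U=2, Z=1, W=0, Y=4, X=1) weight 2/165
  (U=2, Z=1, W=0, Y=4, X=2) weight 1/110
  (U=2, Z=1, W=1, Y=4, X=0) weight 4/495
  (U=2, Z=1, W=1, Y=4, X=1) weight 4/495
  (U=2, Z=1, W=1, Y=4, X=2) weight 1/165
  (U=2, Z=2, W=0, Y=3, X=0) weight 1/90
  (U=2, Z=2, W=0, Y=3, X=1) weight 1/90
  … 16 more
Group by Y:
  weight(Y=3) = 1/9
  weight(Y=4) = 1/9
Total weight = 1/9 + 1/9 = 2/9
P(Y=3 | obs) = 1/9 / 2/9 = 1/2
P(Y=4 | obs) = 1/9 / 2/9 = 1/2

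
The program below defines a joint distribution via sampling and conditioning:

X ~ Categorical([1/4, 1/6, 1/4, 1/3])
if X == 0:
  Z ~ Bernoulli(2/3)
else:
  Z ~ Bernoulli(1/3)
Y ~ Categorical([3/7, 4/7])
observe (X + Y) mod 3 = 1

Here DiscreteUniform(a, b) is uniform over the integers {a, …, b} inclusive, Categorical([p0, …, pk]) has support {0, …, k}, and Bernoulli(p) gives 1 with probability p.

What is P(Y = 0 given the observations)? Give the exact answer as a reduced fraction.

P(Y = 0 | obs) = 3/17

Enumerate traces; 6 have nonzero weight after conditioning:
  (X=0, Z=0, Y=1) weight 1/21
  (X=0, Z=1, Y=1) weight 2/21
  (X=1, Z=0, Y=0) weight 1/21
  (X=1, Z=1, Y=0) weight 1/42
  (X=3, Z=0, Y=1) weight 8/63
  (X=3, Z=1, Y=1) weight 4/63
Group by Y:
  weight(Y=0) = 1/14
  weight(Y=1) = 1/3
Total weight = 1/14 + 1/3 = 17/42
P(Y=0 | obs) = 1/14 / 17/42 = 3/17
P(Y=1 | obs) = 1/3 / 17/42 = 14/17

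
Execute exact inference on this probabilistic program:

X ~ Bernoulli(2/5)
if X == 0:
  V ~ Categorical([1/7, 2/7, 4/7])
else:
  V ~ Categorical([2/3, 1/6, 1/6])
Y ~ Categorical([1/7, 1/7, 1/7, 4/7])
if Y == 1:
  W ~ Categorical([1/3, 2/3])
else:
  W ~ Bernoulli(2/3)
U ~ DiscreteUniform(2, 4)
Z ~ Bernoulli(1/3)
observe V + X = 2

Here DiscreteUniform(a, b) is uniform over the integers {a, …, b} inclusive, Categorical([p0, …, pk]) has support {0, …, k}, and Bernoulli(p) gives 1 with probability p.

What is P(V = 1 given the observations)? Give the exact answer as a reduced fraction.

P(V = 1 | obs) = 7/43

Enumerate traces; 96 have nonzero weight after conditioning:
  (X=0, V=2, Y=0, W=0, U=2, Z=0) weight 8/2205
  (X=0, V=2, Y=0, W=0, U=2, Z=1) weight 4/2205
  (X=0, V=2, Y=0, W=0, U=3, Z=0) weight 8/2205
  (X=0, V=2, Y=0, W=0, U=3, Z=1) weight 4/2205
  (X=0, V=2, Y=0, W=0, U=4, Z=0) weight 8/2205
  (X=0, V=2, Y=0, W=0, U=4, Z=1) weight 4/2205
  (X=0, V=2, Y=0, W=1, U=2, Z=0) weight 16/2205
  (X=0, V=2, Y=0, W=1, U=2, Z=1) weight 8/2205
  (X=1, V=1, Y=0, W=0, U=2, Z=0) weight 2/2835
  … 87 more
Group by V:
  weight(V=1) = 1/15
  weight(V=2) = 12/35
Total weight = 1/15 + 12/35 = 43/105
P(V=1 | obs) = 1/15 / 43/105 = 7/43
P(V=2 | obs) = 12/35 / 43/105 = 36/43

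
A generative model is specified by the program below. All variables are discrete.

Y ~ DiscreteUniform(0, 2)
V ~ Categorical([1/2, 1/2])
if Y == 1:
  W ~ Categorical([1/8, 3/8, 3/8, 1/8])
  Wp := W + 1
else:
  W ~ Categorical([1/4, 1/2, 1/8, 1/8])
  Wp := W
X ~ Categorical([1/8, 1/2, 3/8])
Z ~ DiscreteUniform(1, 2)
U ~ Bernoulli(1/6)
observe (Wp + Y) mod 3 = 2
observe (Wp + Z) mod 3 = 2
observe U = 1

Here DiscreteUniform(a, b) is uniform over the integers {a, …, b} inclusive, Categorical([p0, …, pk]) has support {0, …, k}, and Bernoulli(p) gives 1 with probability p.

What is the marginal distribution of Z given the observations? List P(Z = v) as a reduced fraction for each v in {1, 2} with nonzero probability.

P(Z=1) = 2/5, P(Z=2) = 3/5

Enumerate traces; 24 have nonzero weight after conditioning:
  (Y=1, V=0, W=0, X=0, Z=1, U=1) weight 1/4608
  (Y=1, V=0, W=0, X=1, Z=1, U=1) weight 1/1152
  (Y=1, V=0, W=0, X=2, Z=1, U=1) weight 1/1536
  (Y=1, V=0, W=3, X=0, Z=1, U=1) weight 1/4608
  (Y=1, V=0, W=3, X=1, Z=1, U=1) weight 1/1152
  (Y=1, V=0, W=3, X=2, Z=1, U=1) weight 1/1536
  (Y=1, V=1, W=0, X=0, Z=1, U=1) weight 1/4608
  (Y=1, V=1, W=0, X=1, Z=1, U=1) weight 1/1152
  (Y=2, V=0, W=0, X=0, Z=2, U=1) weight 1/2304
  … 15 more
Group by Z:
  weight(Z=1) = 1/144
  weight(Z=2) = 1/96
Total weight = 1/144 + 1/96 = 5/288
P(Z=1 | obs) = 1/144 / 5/288 = 2/5
P(Z=2 | obs) = 1/96 / 5/288 = 3/5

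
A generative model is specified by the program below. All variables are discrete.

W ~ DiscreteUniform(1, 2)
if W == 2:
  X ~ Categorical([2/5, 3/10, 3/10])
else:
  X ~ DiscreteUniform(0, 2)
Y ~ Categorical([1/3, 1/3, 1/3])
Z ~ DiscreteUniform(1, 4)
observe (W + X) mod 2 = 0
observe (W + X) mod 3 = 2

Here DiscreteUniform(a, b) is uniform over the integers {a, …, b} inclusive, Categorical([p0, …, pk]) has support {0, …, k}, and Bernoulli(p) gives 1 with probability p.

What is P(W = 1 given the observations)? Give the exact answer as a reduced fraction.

P(W = 1 | obs) = 5/11

Enumerate traces; 24 have nonzero weight after conditioning:
  (W=1, X=1, Y=0, Z=1) weight 1/72
  (W=1, X=1, Y=0, Z=2) weight 1/72
  (W=1, X=1, Y=0, Z=3) weight 1/72
  (W=1, X=1, Y=0, Z=4) weight 1/72
  (W=1, X=1, Y=1, Z=1) weight 1/72
  (W=1, X=1, Y=1, Z=2) weight 1/72
  (W=1, X=1, Y=1, Z=3) weight 1/72
  (W=1, X=1, Y=1, Z=4) weight 1/72
  (W=2, X=0, Y=0, Z=1) weight 1/60
  … 15 more
Group by W:
  weight(W=1) = 1/6
  weight(W=2) = 1/5
Total weight = 1/6 + 1/5 = 11/30
P(W=1 | obs) = 1/6 / 11/30 = 5/11
P(W=2 | obs) = 1/5 / 11/30 = 6/11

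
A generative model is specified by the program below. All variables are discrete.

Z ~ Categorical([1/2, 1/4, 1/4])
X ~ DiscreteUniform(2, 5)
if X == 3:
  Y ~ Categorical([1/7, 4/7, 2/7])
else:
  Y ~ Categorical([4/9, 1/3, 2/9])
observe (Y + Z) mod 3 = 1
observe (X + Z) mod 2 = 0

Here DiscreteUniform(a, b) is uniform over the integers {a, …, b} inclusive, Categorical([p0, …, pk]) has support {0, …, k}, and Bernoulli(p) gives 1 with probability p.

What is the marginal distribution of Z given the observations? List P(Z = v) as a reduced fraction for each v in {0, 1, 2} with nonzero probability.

P(Z=0) = 84/149, P(Z=1) = 37/149, P(Z=2) = 28/149

Enumerate traces; 6 have nonzero weight after conditioning:
  (Z=0, X=2, Y=1) weight 1/24
  (Z=0, X=4, Y=1) weight 1/24
  (Z=1, X=3, Y=0) weight 1/112
  (Z=1, X=5, Y=0) weight 1/36
  (Z=2, X=2, Y=2) weight 1/72
  (Z=2, X=4, Y=2) weight 1/72
Group by Z:
  weight(Z=0) = 1/12
  weight(Z=1) = 37/1008
  weight(Z=2) = 1/36
Total weight = 1/12 + 37/1008 + 1/36 = 149/1008
P(Z=0 | obs) = 1/12 / 149/1008 = 84/149
P(Z=1 | obs) = 37/1008 / 149/1008 = 37/149
P(Z=2 | obs) = 1/36 / 149/1008 = 28/149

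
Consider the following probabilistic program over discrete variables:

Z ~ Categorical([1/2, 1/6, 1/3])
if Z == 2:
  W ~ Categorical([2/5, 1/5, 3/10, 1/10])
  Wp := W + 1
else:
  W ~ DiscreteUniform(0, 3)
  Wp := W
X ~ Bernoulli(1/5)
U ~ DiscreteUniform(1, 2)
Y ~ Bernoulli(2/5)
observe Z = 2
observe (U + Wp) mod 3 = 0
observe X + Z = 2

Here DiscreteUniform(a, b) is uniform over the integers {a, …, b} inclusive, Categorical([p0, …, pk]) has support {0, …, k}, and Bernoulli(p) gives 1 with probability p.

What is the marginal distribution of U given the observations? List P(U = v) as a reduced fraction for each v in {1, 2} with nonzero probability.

Enumerate traces; 6 have nonzero weight after conditioning:
  (Z=2, W=0, X=0, U=2, Y=0) weight 4/125
  (Z=2, W=0, X=0, U=2, Y=1) weight 8/375
  (Z=2, W=1, X=0, U=1, Y=0) weight 2/125
  (Z=2, W=1, X=0, U=1, Y=1) weight 4/375
  (Z=2, W=3, X=0, U=2, Y=0) weight 1/125
  (Z=2, W=3, X=0, U=2, Y=1) weight 2/375
Group by U:
  weight(U=1) = 2/75
  weight(U=2) = 1/15
Total weight = 2/75 + 1/15 = 7/75
P(U=1 | obs) = 2/75 / 7/75 = 2/7
P(U=2 | obs) = 1/15 / 7/75 = 5/7

P(U=1) = 2/7, P(U=2) = 5/7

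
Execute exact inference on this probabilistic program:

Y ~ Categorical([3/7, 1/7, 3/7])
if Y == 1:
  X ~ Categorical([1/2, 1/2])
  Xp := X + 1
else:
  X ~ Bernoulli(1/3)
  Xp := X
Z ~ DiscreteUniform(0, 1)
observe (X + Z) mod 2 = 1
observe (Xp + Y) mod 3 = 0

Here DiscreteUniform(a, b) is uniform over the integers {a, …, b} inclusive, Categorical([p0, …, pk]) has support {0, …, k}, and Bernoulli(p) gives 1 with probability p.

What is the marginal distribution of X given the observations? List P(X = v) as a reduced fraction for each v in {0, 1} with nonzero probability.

P(X=0) = 4/7, P(X=1) = 3/7

Enumerate traces; 3 have nonzero weight after conditioning:
  (Y=0, X=0, Z=1) weight 1/7
  (Y=1, X=1, Z=0) weight 1/28
  (Y=2, X=1, Z=0) weight 1/14
Group by X:
  weight(X=0) = 1/7
  weight(X=1) = 3/28
Total weight = 1/7 + 3/28 = 1/4
P(X=0 | obs) = 1/7 / 1/4 = 4/7
P(X=1 | obs) = 3/28 / 1/4 = 3/7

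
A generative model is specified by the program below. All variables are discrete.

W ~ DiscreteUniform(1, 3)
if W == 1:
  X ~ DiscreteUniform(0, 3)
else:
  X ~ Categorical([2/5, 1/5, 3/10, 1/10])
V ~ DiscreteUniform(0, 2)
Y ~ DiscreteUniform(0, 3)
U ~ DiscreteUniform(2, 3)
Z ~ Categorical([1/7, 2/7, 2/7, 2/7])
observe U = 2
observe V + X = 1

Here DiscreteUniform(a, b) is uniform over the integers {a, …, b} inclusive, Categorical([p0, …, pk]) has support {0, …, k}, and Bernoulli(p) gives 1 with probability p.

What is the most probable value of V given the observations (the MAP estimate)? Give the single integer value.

Enumerate traces; 96 have nonzero weight after conditioning:
  (W=1, X=0, V=1, Y=0, U=2, Z=0) weight 1/2016
  (W=1, X=0, V=1, Y=0, U=2, Z=1) weight 1/1008
  (W=1, X=0, V=1, Y=0, U=2, Z=2) weight 1/1008
  (W=1, X=0, V=1, Y=0, U=2, Z=3) weight 1/1008
  (W=1, X=0, V=1, Y=1, U=2, Z=0) weight 1/2016
  (W=1, X=0, V=1, Y=1, U=2, Z=1) weight 1/1008
  (W=1, X=0, V=1, Y=1, U=2, Z=2) weight 1/1008
  (W=1, X=0, V=1, Y=1, U=2, Z=3) weight 1/1008
  (W=1, X=1, V=0, Y=0, U=2, Z=0) weight 1/2016
  … 87 more
Group by V:
  weight(V=0) = 13/360
  weight(V=1) = 7/120
Total weight = 13/360 + 7/120 = 17/180
P(V=0 | obs) = 13/360 / 17/180 = 13/34
P(V=1 | obs) = 7/120 / 17/180 = 21/34
argmax = 1

argmax_v P(V = v | obs) = 1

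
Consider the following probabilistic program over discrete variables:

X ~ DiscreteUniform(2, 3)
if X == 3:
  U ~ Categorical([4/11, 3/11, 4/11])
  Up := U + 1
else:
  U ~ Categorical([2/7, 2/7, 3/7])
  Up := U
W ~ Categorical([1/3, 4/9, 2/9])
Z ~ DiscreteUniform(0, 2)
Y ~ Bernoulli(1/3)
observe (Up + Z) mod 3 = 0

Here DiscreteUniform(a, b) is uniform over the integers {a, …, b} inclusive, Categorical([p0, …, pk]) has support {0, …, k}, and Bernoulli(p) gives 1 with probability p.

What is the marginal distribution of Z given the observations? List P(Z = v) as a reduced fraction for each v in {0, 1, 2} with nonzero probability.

Enumerate traces; 36 have nonzero weight after conditioning:
  (X=2, U=0, W=0, Z=0, Y=0) weight 2/189
  (X=2, U=0, W=0, Z=0, Y=1) weight 1/189
  (X=2, U=0, W=1, Z=0, Y=0) weight 8/567
  (X=2, U=0, W=1, Z=0, Y=1) weight 4/567
  (X=2, U=0, W=2, Z=0, Y=0) weight 4/567
  (X=2, U=0, W=2, Z=0, Y=1) weight 2/567
  (X=2, U=1, W=0, Z=2, Y=0) weight 2/189
  (X=2, U=1, W=0, Z=2, Y=1) weight 1/189
  (X=2, U=2, W=0, Z=1, Y=0) weight 1/63
  … 27 more
Group by Z:
  weight(Z=0) = 25/231
  weight(Z=1) = 9/77
  weight(Z=2) = 25/231
Total weight = 25/231 + 9/77 + 25/231 = 1/3
P(Z=0 | obs) = 25/231 / 1/3 = 25/77
P(Z=1 | obs) = 9/77 / 1/3 = 27/77
P(Z=2 | obs) = 25/231 / 1/3 = 25/77

P(Z=0) = 25/77, P(Z=1) = 27/77, P(Z=2) = 25/77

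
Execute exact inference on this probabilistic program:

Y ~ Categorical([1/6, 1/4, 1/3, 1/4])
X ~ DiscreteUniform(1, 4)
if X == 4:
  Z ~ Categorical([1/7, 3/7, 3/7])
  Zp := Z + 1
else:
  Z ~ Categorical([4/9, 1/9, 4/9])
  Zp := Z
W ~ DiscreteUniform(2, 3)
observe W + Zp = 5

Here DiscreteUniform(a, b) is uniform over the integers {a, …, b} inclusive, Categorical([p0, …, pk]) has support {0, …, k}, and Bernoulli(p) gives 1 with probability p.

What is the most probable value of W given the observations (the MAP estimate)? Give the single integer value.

Enumerate traces; 20 have nonzero weight after conditioning:
  (Y=0, X=1, Z=2, W=3) weight 1/108
  (Y=0, X=2, Z=2, W=3) weight 1/108
  (Y=0, X=3, Z=2, W=3) weight 1/108
  (Y=0, X=4, Z=1, W=3) weight 1/112
  (Y=0, X=4, Z=2, W=2) weight 1/112
  (Y=1, X=1, Z=2, W=3) weight 1/72
  (Y=1, X=2, Z=2, W=3) weight 1/72
  (Y=1, X=3, Z=2, W=3) weight 1/72
  … 12 more
Group by W:
  weight(W=2) = 3/56
  weight(W=3) = 37/168
Total weight = 3/56 + 37/168 = 23/84
P(W=2 | obs) = 3/56 / 23/84 = 9/46
P(W=3 | obs) = 37/168 / 23/84 = 37/46
argmax = 3

argmax_v P(W = v | obs) = 3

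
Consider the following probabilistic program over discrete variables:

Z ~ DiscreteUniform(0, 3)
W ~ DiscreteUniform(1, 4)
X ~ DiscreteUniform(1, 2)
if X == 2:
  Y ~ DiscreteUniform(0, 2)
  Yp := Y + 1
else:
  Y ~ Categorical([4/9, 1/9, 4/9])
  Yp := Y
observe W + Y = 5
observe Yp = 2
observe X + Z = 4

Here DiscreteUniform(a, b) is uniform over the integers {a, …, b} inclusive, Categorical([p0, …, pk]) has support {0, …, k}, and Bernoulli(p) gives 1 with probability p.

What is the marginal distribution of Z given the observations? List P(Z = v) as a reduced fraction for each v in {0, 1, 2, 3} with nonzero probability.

Enumerate traces; 2 have nonzero weight after conditioning:
  (Z=2, W=4, X=2, Y=1) weight 1/96
  (Z=3, W=3, X=1, Y=2) weight 1/72
Group by Z:
  weight(Z=2) = 1/96
  weight(Z=3) = 1/72
Total weight = 1/96 + 1/72 = 7/288
P(Z=2 | obs) = 1/96 / 7/288 = 3/7
P(Z=3 | obs) = 1/72 / 7/288 = 4/7

P(Z=2) = 3/7, P(Z=3) = 4/7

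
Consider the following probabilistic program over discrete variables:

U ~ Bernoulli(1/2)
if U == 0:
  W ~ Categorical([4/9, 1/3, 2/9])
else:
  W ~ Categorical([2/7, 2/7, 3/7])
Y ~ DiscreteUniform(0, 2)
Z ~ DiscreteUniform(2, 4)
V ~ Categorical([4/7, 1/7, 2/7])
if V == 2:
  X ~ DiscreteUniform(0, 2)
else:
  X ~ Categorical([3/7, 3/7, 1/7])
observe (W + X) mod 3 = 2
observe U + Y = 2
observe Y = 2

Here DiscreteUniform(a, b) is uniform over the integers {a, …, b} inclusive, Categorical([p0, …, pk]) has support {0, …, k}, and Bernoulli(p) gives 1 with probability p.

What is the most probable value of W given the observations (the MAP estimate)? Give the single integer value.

argmax_v P(W = v | obs) = 1

Enumerate traces; 27 have nonzero weight after conditioning:
  (U=0, W=0, Y=2, Z=2, V=0, X=2) weight 8/3969
  (U=0, W=0, Y=2, Z=2, V=1, X=2) weight 2/3969
  (U=0, W=0, Y=2, Z=2, V=2, X=2) weight 4/1701
  (U=0, W=0, Y=2, Z=3, V=0, X=2) weight 8/3969
  (U=0, W=0, Y=2, Z=3, V=1, X=2) weight 2/3969
  (U=0, W=0, Y=2, Z=3, V=2, X=2) weight 4/1701
  (U=0, W=0, Y=2, Z=4, V=0, X=2) weight 8/3969
  (U=0, W=0, Y=2, Z=4, V=1, X=2) weight 2/3969
  (U=0, W=1, Y=2, Z=2, V=0, X=1) weight 2/441
  (U=0, W=2, Y=2, Z=2, V=0, X=0) weight 4/1323
  … 17 more
Group by W:
  weight(W=0) = 58/3969
  weight(W=1) = 59/2646
  weight(W=2) = 59/3969
Total weight = 58/3969 + 59/2646 + 59/3969 = 137/2646
P(W=0 | obs) = 58/3969 / 137/2646 = 116/411
P(W=1 | obs) = 59/2646 / 137/2646 = 59/137
P(W=2 | obs) = 59/3969 / 137/2646 = 118/411
argmax = 1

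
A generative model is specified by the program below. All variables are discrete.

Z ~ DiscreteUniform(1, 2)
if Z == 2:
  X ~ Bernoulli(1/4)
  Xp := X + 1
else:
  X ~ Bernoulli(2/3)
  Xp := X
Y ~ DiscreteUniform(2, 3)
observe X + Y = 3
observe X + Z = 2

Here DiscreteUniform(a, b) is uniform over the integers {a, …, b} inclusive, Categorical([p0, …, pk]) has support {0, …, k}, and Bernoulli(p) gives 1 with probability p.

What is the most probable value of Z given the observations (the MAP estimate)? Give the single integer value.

Enumerate traces; 2 have nonzero weight after conditioning:
  (Z=1, X=1, Y=2) weight 1/6
  (Z=2, X=0, Y=3) weight 3/16
Group by Z:
  weight(Z=1) = 1/6
  weight(Z=2) = 3/16
Total weight = 1/6 + 3/16 = 17/48
P(Z=1 | obs) = 1/6 / 17/48 = 8/17
P(Z=2 | obs) = 3/16 / 17/48 = 9/17
argmax = 2

argmax_v P(Z = v | obs) = 2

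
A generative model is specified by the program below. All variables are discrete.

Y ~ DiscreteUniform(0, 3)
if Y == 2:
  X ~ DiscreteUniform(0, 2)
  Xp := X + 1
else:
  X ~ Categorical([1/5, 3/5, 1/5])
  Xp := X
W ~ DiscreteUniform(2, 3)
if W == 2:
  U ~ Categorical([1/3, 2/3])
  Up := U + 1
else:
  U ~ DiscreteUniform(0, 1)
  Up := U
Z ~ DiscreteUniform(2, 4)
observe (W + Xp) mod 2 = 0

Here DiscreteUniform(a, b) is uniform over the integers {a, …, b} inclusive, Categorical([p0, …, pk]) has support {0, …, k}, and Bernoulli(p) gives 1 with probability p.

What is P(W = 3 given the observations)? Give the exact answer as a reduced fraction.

Enumerate traces; 72 have nonzero weight after conditioning:
  (Y=0, X=0, W=2, U=0, Z=2) weight 1/360
  (Y=0, X=0, W=2, U=0, Z=3) weight 1/360
  (Y=0, X=0, W=2, U=0, Z=4) weight 1/360
  (Y=0, X=0, W=2, U=1, Z=2) weight 1/180
  (Y=0, X=0, W=2, U=1, Z=3) weight 1/180
  (Y=0, X=0, W=2, U=1, Z=4) weight 1/180
  (Y=0, X=1, W=3, U=0, Z=2) weight 1/80
  (Y=0, X=1, W=3, U=0, Z=3) weight 1/80
  … 64 more
Group by W:
  weight(W=2) = 23/120
  weight(W=3) = 37/120
Total weight = 23/120 + 37/120 = 1/2
P(W=2 | obs) = 23/120 / 1/2 = 23/60
P(W=3 | obs) = 37/120 / 1/2 = 37/60

P(W = 3 | obs) = 37/60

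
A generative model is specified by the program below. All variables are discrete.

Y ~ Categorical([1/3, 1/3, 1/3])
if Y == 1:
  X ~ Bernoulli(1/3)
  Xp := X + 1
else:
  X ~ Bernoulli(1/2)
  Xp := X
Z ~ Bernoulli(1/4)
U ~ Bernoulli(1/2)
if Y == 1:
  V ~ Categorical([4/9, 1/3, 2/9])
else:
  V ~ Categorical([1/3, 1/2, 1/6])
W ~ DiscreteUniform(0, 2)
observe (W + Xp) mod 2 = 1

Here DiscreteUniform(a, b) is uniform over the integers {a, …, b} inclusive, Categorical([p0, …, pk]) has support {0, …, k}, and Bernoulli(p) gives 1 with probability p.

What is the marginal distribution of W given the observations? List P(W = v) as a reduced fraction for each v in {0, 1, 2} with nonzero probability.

P(W=0) = 5/14, P(W=1) = 2/7, P(W=2) = 5/14

Enumerate traces; 108 have nonzero weight after conditioning:
  (Y=0, X=0, Z=0, U=0, V=0, W=1) weight 1/144
  (Y=0, X=0, Z=0, U=0, V=1, W=1) weight 1/96
  (Y=0, X=0, Z=0, U=0, V=2, W=1) weight 1/288
  (Y=0, X=0, Z=0, U=1, V=0, W=1) weight 1/144
  (Y=0, X=0, Z=0, U=1, V=1, W=1) weight 1/96
  (Y=0, X=0, Z=0, U=1, V=2, W=1) weight 1/288
  (Y=0, X=0, Z=1, U=0, V=0, W=1) weight 1/432
  (Y=0, X=0, Z=1, U=0, V=1, W=1) weight 1/288
  (Y=0, X=1, Z=0, U=0, V=0, W=0) weight 1/144
  (Y=0, X=1, Z=0, U=0, V=0, W=2) weight 1/144
  … 98 more
Group by W:
  weight(W=0) = 5/27
  weight(W=1) = 4/27
  weight(W=2) = 5/27
Total weight = 5/27 + 4/27 + 5/27 = 14/27
P(W=0 | obs) = 5/27 / 14/27 = 5/14
P(W=1 | obs) = 4/27 / 14/27 = 2/7
P(W=2 | obs) = 5/27 / 14/27 = 5/14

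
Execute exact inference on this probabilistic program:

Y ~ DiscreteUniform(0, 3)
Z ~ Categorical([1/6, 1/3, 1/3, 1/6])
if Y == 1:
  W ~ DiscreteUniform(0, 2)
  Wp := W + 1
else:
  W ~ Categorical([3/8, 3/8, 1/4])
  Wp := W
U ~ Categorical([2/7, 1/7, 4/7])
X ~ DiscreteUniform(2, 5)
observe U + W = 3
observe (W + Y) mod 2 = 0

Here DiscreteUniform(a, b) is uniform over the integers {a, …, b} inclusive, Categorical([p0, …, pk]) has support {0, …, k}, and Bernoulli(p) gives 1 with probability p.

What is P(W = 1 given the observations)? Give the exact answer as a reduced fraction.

P(W = 1 | obs) = 17/20

Enumerate traces; 64 have nonzero weight after conditioning:
  (Y=0, Z=0, W=2, U=1, X=2) weight 1/2688
  (Y=0, Z=0, W=2, U=1, X=3) weight 1/2688
  (Y=0, Z=0, W=2, U=1, X=4) weight 1/2688
  (Y=0, Z=0, W=2, U=1, X=5) weight 1/2688
  (Y=0, Z=1, W=2, U=1, X=2) weight 1/1344
  (Y=0, Z=1, W=2, U=1, X=3) weight 1/1344
  (Y=0, Z=1, W=2, U=1, X=4) weight 1/1344
  (Y=0, Z=1, W=2, U=1, X=5) weight 1/1344
  (Y=1, Z=0, W=1, U=2, X=2) weight 1/504
  … 55 more
Group by W:
  weight(W=1) = 17/168
  weight(W=2) = 1/56
Total weight = 17/168 + 1/56 = 5/42
P(W=1 | obs) = 17/168 / 5/42 = 17/20
P(W=2 | obs) = 1/56 / 5/42 = 3/20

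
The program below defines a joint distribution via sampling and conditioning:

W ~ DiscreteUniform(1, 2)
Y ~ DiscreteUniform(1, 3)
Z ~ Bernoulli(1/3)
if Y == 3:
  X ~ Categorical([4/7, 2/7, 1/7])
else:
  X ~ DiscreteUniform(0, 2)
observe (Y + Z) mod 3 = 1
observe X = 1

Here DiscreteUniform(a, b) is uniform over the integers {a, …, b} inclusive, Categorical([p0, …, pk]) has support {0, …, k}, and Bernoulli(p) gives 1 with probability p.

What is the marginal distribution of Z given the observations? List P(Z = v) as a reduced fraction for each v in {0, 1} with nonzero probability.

Enumerate traces; 4 have nonzero weight after conditioning:
  (W=1, Y=1, Z=0, X=1) weight 1/27
  (W=1, Y=3, Z=1, X=1) weight 1/63
  (W=2, Y=1, Z=0, X=1) weight 1/27
  (W=2, Y=3, Z=1, X=1) weight 1/63
Group by Z:
  weight(Z=0) = 2/27
  weight(Z=1) = 2/63
Total weight = 2/27 + 2/63 = 20/189
P(Z=0 | obs) = 2/27 / 20/189 = 7/10
P(Z=1 | obs) = 2/63 / 20/189 = 3/10

P(Z=0) = 7/10, P(Z=1) = 3/10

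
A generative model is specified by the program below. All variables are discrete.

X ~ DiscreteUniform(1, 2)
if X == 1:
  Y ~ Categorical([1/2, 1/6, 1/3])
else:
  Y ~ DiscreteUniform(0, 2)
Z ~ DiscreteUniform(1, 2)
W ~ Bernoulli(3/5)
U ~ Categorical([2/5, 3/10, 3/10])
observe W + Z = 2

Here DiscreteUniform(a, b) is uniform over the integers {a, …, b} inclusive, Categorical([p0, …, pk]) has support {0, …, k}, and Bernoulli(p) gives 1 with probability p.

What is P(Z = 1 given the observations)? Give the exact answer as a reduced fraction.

Enumerate traces; 36 have nonzero weight after conditioning:
  (X=1, Y=0, Z=1, W=1, U=0) weight 3/100
  (X=1, Y=0, Z=1, W=1, U=1) weight 9/400
  (X=1, Y=0, Z=1, W=1, U=2) weight 9/400
  (X=1, Y=0, Z=2, W=0, U=0) weight 1/50
  (X=1, Y=0, Z=2, W=0, U=1) weight 3/200
  (X=1, Y=0, Z=2, W=0, U=2) weight 3/200
  (X=1, Y=1, Z=1, W=1, U=0) weight 1/100
  (X=1, Y=1, Z=1, W=1, U=1) weight 3/400
  … 28 more
Group by Z:
  weight(Z=1) = 3/10
  weight(Z=2) = 1/5
Total weight = 3/10 + 1/5 = 1/2
P(Z=1 | obs) = 3/10 / 1/2 = 3/5
P(Z=2 | obs) = 1/5 / 1/2 = 2/5

P(Z = 1 | obs) = 3/5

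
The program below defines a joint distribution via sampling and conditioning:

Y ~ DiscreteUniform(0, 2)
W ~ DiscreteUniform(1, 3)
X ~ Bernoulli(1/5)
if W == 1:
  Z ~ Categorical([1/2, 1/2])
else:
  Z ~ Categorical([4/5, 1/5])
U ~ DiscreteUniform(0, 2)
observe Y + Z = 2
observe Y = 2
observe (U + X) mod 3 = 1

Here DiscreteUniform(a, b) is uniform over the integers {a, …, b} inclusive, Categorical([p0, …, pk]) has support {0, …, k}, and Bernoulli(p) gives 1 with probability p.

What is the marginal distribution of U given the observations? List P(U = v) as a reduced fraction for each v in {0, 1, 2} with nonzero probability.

P(U=0) = 1/5, P(U=1) = 4/5

Enumerate traces; 6 have nonzero weight after conditioning:
  (Y=2, W=1, X=0, Z=0, U=1) weight 2/135
  (Y=2, W=1, X=1, Z=0, U=0) weight 1/270
  (Y=2, W=2, X=0, Z=0, U=1) weight 16/675
  (Y=2, W=2, X=1, Z=0, U=0) weight 4/675
  (Y=2, W=3, X=0, Z=0, U=1) weight 16/675
  (Y=2, W=3, X=1, Z=0, U=0) weight 4/675
Group by U:
  weight(U=0) = 7/450
  weight(U=1) = 14/225
Total weight = 7/450 + 14/225 = 7/90
P(U=0 | obs) = 7/450 / 7/90 = 1/5
P(U=1 | obs) = 14/225 / 7/90 = 4/5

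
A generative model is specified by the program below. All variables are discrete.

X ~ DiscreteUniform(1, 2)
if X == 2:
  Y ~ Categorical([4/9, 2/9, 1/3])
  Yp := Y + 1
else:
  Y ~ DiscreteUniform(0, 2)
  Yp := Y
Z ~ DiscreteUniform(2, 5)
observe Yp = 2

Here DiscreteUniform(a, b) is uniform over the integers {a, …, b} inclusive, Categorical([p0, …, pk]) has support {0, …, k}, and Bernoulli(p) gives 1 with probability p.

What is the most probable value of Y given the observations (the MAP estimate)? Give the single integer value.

Enumerate traces; 8 have nonzero weight after conditioning:
  (X=1, Y=2, Z=2) weight 1/24
  (X=1, Y=2, Z=3) weight 1/24
  (X=1, Y=2, Z=4) weight 1/24
  (X=1, Y=2, Z=5) weight 1/24
  (X=2, Y=1, Z=2) weight 1/36
  (X=2, Y=1, Z=3) weight 1/36
  (X=2, Y=1, Z=4) weight 1/36
  (X=2, Y=1, Z=5) weight 1/36
Group by Y:
  weight(Y=1) = 1/9
  weight(Y=2) = 1/6
Total weight = 1/9 + 1/6 = 5/18
P(Y=1 | obs) = 1/9 / 5/18 = 2/5
P(Y=2 | obs) = 1/6 / 5/18 = 3/5
argmax = 2

argmax_v P(Y = v | obs) = 2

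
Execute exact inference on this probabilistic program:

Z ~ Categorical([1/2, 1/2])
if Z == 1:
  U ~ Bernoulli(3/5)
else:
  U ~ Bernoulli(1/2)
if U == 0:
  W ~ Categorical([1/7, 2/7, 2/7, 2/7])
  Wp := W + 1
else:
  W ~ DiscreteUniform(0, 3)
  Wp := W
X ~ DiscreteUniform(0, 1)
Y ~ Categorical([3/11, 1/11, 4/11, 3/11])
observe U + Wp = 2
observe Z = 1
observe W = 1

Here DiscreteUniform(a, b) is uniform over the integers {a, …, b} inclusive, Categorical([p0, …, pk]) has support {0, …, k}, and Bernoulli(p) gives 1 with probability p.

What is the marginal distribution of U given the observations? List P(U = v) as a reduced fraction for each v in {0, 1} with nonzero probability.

P(U=0) = 16/37, P(U=1) = 21/37

Enumerate traces; 16 have nonzero weight after conditioning:
  (Z=1, U=0, W=1, X=0, Y=0) weight 3/385
  (Z=1, U=0, W=1, X=0, Y=1) weight 1/385
  (Z=1, U=0, W=1, X=0, Y=2) weight 4/385
  (Z=1, U=0, W=1, X=0, Y=3) weight 3/385
  (Z=1, U=0, W=1, X=1, Y=0) weight 3/385
  (Z=1, U=0, W=1, X=1, Y=1) weight 1/385
  (Z=1, U=0, W=1, X=1, Y=2) weight 4/385
  (Z=1, U=0, W=1, X=1, Y=3) weight 3/385
  (Z=1, U=1, W=1, X=0, Y=0) weight 9/880
  … 7 more
Group by U:
  weight(U=0) = 2/35
  weight(U=1) = 3/40
Total weight = 2/35 + 3/40 = 37/280
P(U=0 | obs) = 2/35 / 37/280 = 16/37
P(U=1 | obs) = 3/40 / 37/280 = 21/37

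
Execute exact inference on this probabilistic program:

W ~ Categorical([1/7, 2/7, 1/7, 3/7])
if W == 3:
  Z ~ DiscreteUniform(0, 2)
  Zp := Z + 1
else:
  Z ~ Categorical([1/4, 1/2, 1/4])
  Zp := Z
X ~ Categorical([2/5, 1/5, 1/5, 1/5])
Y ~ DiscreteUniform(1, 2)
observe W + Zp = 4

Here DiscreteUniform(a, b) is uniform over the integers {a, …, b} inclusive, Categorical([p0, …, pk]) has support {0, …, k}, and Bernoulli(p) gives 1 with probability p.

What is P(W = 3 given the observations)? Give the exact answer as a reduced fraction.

Enumerate traces; 16 have nonzero weight after conditioning:
  (W=2, Z=2, X=0, Y=1) weight 1/140
  (W=2, Z=2, X=0, Y=2) weight 1/140
  (W=2, Z=2, X=1, Y=1) weight 1/280
  (W=2, Z=2, X=1, Y=2) weight 1/280
  (W=2, Z=2, X=2, Y=1) weight 1/280
  (W=2, Z=2, X=2, Y=2) weight 1/280
  (W=2, Z=2, X=3, Y=1) weight 1/280
  (W=2, Z=2, X=3, Y=2) weight 1/280
  (W=3, Z=0, X=0, Y=1) weight 1/35
  … 7 more
Group by W:
  weight(W=2) = 1/28
  weight(W=3) = 1/7
Total weight = 1/28 + 1/7 = 5/28
P(W=2 | obs) = 1/28 / 5/28 = 1/5
P(W=3 | obs) = 1/7 / 5/28 = 4/5

P(W = 3 | obs) = 4/5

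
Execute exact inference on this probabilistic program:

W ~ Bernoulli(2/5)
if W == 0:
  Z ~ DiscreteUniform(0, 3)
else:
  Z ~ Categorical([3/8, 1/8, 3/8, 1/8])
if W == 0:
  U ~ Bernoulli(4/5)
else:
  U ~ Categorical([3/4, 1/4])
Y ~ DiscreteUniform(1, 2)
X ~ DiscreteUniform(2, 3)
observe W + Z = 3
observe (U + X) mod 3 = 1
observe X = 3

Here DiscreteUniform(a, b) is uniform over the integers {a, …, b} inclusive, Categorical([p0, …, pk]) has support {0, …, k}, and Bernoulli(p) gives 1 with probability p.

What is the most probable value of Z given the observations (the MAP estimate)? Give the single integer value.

argmax_v P(Z = v | obs) = 3

Enumerate traces; 4 have nonzero weight after conditioning:
  (W=0, Z=3, U=1, Y=1, X=3) weight 3/100
  (W=0, Z=3, U=1, Y=2, X=3) weight 3/100
  (W=1, Z=2, U=1, Y=1, X=3) weight 3/320
  (W=1, Z=2, U=1, Y=2, X=3) weight 3/320
Group by Z:
  weight(Z=2) = 3/160
  weight(Z=3) = 3/50
Total weight = 3/160 + 3/50 = 63/800
P(Z=2 | obs) = 3/160 / 63/800 = 5/21
P(Z=3 | obs) = 3/50 / 63/800 = 16/21
argmax = 3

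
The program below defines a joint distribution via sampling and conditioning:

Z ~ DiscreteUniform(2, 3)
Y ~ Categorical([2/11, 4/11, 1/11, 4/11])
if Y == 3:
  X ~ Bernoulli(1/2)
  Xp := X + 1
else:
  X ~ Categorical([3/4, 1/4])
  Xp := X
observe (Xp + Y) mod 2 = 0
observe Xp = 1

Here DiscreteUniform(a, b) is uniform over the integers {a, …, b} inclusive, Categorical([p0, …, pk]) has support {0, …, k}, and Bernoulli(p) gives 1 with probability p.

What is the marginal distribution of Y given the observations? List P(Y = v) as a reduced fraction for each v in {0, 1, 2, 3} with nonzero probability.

Enumerate traces; 4 have nonzero weight after conditioning:
  (Z=2, Y=1, X=1) weight 1/22
  (Z=2, Y=3, X=0) weight 1/11
  (Z=3, Y=1, X=1) weight 1/22
  (Z=3, Y=3, X=0) weight 1/11
Group by Y:
  weight(Y=1) = 1/11
  weight(Y=3) = 2/11
Total weight = 1/11 + 2/11 = 3/11
P(Y=1 | obs) = 1/11 / 3/11 = 1/3
P(Y=3 | obs) = 2/11 / 3/11 = 2/3

P(Y=1) = 1/3, P(Y=3) = 2/3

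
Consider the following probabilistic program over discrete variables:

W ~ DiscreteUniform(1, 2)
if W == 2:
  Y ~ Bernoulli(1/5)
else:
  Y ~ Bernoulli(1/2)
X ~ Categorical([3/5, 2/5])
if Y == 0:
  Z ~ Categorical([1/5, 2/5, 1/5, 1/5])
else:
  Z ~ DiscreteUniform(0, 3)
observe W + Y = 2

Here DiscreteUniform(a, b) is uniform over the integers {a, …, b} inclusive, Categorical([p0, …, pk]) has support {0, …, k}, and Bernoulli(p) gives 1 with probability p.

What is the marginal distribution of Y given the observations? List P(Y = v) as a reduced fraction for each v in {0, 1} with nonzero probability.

Enumerate traces; 16 have nonzero weight after conditioning:
  (W=1, Y=1, X=0, Z=0) weight 3/80
  (W=1, Y=1, X=0, Z=1) weight 3/80
  (W=1, Y=1, X=0, Z=2) weight 3/80
  (W=1, Y=1, X=0, Z=3) weight 3/80
  (W=1, Y=1, X=1, Z=0) weight 1/40
  (W=1, Y=1, X=1, Z=1) weight 1/40
  (W=1, Y=1, X=1, Z=2) weight 1/40
  (W=1, Y=1, X=1, Z=3) weight 1/40
  (W=2, Y=0, X=0, Z=0) weight 6/125
  … 7 more
Group by Y:
  weight(Y=0) = 2/5
  weight(Y=1) = 1/4
Total weight = 2/5 + 1/4 = 13/20
P(Y=0 | obs) = 2/5 / 13/20 = 8/13
P(Y=1 | obs) = 1/4 / 13/20 = 5/13

P(Y=0) = 8/13, P(Y=1) = 5/13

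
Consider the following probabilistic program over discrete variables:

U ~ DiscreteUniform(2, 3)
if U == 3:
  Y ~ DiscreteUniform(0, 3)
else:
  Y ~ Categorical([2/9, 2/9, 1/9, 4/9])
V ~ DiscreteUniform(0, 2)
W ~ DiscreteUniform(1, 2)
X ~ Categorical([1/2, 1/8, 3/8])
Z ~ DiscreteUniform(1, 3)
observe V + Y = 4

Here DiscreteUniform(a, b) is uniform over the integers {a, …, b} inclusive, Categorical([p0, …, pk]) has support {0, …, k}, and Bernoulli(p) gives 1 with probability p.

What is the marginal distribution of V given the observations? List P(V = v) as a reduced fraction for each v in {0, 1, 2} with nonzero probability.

Enumerate traces; 72 have nonzero weight after conditioning:
  (U=2, Y=2, V=2, W=1, X=0, Z=1) weight 1/648
  (U=2, Y=2, V=2, W=1, X=0, Z=2) weight 1/648
  (U=2, Y=2, V=2, W=1, X=0, Z=3) weight 1/648
  (U=2, Y=2, V=2, W=1, X=1, Z=1) weight 1/2592
  (U=2, Y=2, V=2, W=1, X=1, Z=2) weight 1/2592
  (U=2, Y=2, V=2, W=1, X=1, Z=3) weight 1/2592
  (U=2, Y=2, V=2, W=1, X=2, Z=1) weight 1/864
  (U=2, Y=2, V=2, W=1, X=2, Z=2) weight 1/864
  (U=2, Y=3, V=1, W=1, X=0, Z=1) weight 1/162
  … 63 more
Group by V:
  weight(V=1) = 25/216
  weight(V=2) = 13/216
Total weight = 25/216 + 13/216 = 19/108
P(V=1 | obs) = 25/216 / 19/108 = 25/38
P(V=2 | obs) = 13/216 / 19/108 = 13/38

P(V=1) = 25/38, P(V=2) = 13/38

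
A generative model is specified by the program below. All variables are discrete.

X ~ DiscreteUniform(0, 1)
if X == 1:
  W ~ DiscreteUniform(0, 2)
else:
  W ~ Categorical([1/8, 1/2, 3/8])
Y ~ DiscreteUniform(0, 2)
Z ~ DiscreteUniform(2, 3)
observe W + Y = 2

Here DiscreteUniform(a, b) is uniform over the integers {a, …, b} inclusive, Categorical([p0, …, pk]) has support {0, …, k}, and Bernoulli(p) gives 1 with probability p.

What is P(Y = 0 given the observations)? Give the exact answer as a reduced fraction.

P(Y = 0 | obs) = 17/48

Enumerate traces; 12 have nonzero weight after conditioning:
  (X=0, W=0, Y=2, Z=2) weight 1/96
  (X=0, W=0, Y=2, Z=3) weight 1/96
  (X=0, W=1, Y=1, Z=2) weight 1/24
  (X=0, W=1, Y=1, Z=3) weight 1/24
  (X=0, W=2, Y=0, Z=2) weight 1/32
  (X=0, W=2, Y=0, Z=3) weight 1/32
  (X=1, W=0, Y=2, Z=2) weight 1/36
  (X=1, W=0, Y=2, Z=3) weight 1/36
  … 4 more
Group by Y:
  weight(Y=0) = 17/144
  weight(Y=1) = 5/36
  weight(Y=2) = 11/144
Total weight = 17/144 + 5/36 + 11/144 = 1/3
P(Y=0 | obs) = 17/144 / 1/3 = 17/48
P(Y=1 | obs) = 5/36 / 1/3 = 5/12
P(Y=2 | obs) = 11/144 / 1/3 = 11/48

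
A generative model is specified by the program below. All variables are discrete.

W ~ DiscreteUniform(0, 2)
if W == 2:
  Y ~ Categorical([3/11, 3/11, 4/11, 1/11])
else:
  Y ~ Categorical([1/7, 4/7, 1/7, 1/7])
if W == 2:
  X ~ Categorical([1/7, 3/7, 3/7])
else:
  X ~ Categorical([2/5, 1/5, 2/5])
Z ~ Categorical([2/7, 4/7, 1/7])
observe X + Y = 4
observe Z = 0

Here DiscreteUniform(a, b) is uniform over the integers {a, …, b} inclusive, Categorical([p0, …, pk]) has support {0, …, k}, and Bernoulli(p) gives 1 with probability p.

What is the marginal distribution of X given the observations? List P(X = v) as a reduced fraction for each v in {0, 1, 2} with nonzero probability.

P(X=1) = 37/141, P(X=2) = 104/141

Enumerate traces; 6 have nonzero weight after conditioning:
  (W=0, Y=2, X=2, Z=0) weight 4/735
  (W=0, Y=3, X=1, Z=0) weight 2/735
  (W=1, Y=2, X=2, Z=0) weight 4/735
  (W=1, Y=3, X=1, Z=0) weight 2/735
  (W=2, Y=2, X=2, Z=0) weight 8/539
  (W=2, Y=3, X=1, Z=0) weight 2/539
Group by X:
  weight(X=1) = 74/8085
  weight(X=2) = 208/8085
Total weight = 74/8085 + 208/8085 = 94/2695
P(X=1 | obs) = 74/8085 / 94/2695 = 37/141
P(X=2 | obs) = 208/8085 / 94/2695 = 104/141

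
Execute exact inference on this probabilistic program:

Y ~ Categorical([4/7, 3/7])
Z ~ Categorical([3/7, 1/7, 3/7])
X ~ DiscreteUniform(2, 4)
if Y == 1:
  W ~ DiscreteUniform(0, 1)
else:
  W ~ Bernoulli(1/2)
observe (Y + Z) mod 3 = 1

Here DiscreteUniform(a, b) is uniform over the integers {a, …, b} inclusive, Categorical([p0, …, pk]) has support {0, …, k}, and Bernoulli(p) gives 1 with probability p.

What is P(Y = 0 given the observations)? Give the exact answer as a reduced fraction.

P(Y = 0 | obs) = 4/13

Enumerate traces; 12 have nonzero weight after conditioning:
  (Y=0, Z=1, X=2, W=0) weight 2/147
  (Y=0, Z=1, X=2, W=1) weight 2/147
  (Y=0, Z=1, X=3, W=0) weight 2/147
  (Y=0, Z=1, X=3, W=1) weight 2/147
  (Y=0, Z=1, X=4, W=0) weight 2/147
  (Y=0, Z=1, X=4, W=1) weight 2/147
  (Y=1, Z=0, X=2, W=0) weight 3/98
  (Y=1, Z=0, X=2, W=1) weight 3/98
  … 4 more
Group by Y:
  weight(Y=0) = 4/49
  weight(Y=1) = 9/49
Total weight = 4/49 + 9/49 = 13/49
P(Y=0 | obs) = 4/49 / 13/49 = 4/13
P(Y=1 | obs) = 9/49 / 13/49 = 9/13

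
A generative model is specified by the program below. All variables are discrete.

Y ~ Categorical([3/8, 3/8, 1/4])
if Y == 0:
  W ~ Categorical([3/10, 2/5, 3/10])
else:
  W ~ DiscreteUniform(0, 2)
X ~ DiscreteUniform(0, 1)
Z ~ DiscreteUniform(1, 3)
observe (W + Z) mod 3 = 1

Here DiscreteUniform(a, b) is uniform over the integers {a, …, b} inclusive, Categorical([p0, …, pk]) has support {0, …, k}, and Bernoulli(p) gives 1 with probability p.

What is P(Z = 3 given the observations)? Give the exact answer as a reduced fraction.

P(Z = 3 | obs) = 43/120

Enumerate traces; 18 have nonzero weight after conditioning:
  (Y=0, W=0, X=0, Z=1) weight 3/160
  (Y=0, W=0, X=1, Z=1) weight 3/160
  (Y=0, W=1, X=0, Z=3) weight 1/40
  (Y=0, W=1, X=1, Z=3) weight 1/40
  (Y=0, W=2, X=0, Z=2) weight 3/160
  (Y=0, W=2, X=1, Z=2) weight 3/160
  (Y=1, W=0, X=0, Z=1) weight 1/48
  (Y=1, W=0, X=1, Z=1) weight 1/48
  … 10 more
Group by Z:
  weight(Z=1) = 77/720
  weight(Z=2) = 77/720
  weight(Z=3) = 43/360
Total weight = 77/720 + 77/720 + 43/360 = 1/3
P(Z=1 | obs) = 77/720 / 1/3 = 77/240
P(Z=2 | obs) = 77/720 / 1/3 = 77/240
P(Z=3 | obs) = 43/360 / 1/3 = 43/120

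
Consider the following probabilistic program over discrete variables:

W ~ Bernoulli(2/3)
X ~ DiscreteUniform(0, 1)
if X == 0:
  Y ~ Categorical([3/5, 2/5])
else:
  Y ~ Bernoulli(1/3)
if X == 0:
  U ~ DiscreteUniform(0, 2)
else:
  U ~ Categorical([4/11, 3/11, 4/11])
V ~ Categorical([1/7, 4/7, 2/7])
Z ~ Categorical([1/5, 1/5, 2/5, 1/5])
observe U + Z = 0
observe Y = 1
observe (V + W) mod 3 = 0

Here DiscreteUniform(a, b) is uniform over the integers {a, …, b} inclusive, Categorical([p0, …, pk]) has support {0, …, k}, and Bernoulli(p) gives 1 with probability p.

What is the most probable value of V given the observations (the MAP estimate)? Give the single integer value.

argmax_v P(V = v | obs) = 2

Enumerate traces; 4 have nonzero weight after conditioning:
  (W=0, X=0, Y=1, U=0, V=0, Z=0) weight 1/1575
  (W=0, X=1, Y=1, U=0, V=0, Z=0) weight 2/3465
  (W=1, X=0, Y=1, U=0, V=2, Z=0) weight 4/1575
  (W=1, X=1, Y=1, U=0, V=2, Z=0) weight 8/3465
Group by V:
  weight(V=0) = 1/825
  weight(V=2) = 4/825
Total weight = 1/825 + 4/825 = 1/165
P(V=0 | obs) = 1/825 / 1/165 = 1/5
P(V=2 | obs) = 4/825 / 1/165 = 4/5
argmax = 2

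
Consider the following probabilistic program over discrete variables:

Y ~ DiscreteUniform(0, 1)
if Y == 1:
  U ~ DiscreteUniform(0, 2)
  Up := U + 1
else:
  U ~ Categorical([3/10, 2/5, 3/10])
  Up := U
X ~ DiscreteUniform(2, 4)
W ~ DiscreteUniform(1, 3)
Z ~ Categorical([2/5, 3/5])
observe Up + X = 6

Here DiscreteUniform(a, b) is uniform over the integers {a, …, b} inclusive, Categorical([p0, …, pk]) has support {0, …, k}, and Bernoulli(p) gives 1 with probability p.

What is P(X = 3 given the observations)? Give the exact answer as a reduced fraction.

P(X = 3 | obs) = 10/29

Enumerate traces; 18 have nonzero weight after conditioning:
  (Y=0, U=2, X=4, W=1, Z=0) weight 1/150
  (Y=0, U=2, X=4, W=1, Z=1) weight 1/100
  (Y=0, U=2, X=4, W=2, Z=0) weight 1/150
  (Y=0, U=2, X=4, W=2, Z=1) weight 1/100
  (Y=0, U=2, X=4, W=3, Z=0) weight 1/150
  (Y=0, U=2, X=4, W=3, Z=1) weight 1/100
  (Y=1, U=1, X=4, W=1, Z=0) weight 1/135
  (Y=1, U=1, X=4, W=1, Z=1) weight 1/90
  (Y=1, U=2, X=3, W=1, Z=0) weight 1/135
  … 9 more
Group by X:
  weight(X=3) = 1/18
  weight(X=4) = 19/180
Total weight = 1/18 + 19/180 = 29/180
P(X=3 | obs) = 1/18 / 29/180 = 10/29
P(X=4 | obs) = 19/180 / 29/180 = 19/29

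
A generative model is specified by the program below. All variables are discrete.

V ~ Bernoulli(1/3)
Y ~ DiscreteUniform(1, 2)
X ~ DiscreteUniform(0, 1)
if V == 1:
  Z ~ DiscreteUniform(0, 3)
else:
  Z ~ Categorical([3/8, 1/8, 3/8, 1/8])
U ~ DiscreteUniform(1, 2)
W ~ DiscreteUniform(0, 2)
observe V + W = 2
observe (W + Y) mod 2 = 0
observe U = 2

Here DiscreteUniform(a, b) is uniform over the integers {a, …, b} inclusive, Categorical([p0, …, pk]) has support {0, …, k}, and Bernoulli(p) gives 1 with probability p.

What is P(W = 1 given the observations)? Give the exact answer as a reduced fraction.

P(W = 1 | obs) = 1/3

Enumerate traces; 16 have nonzero weight after conditioning:
  (V=0, Y=2, X=0, Z=0, U=2, W=2) weight 1/96
  (V=0, Y=2, X=0, Z=1, U=2, W=2) weight 1/288
  (V=0, Y=2, X=0, Z=2, U=2, W=2) weight 1/96
  (V=0, Y=2, X=0, Z=3, U=2, W=2) weight 1/288
  (V=0, Y=2, X=1, Z=0, U=2, W=2) weight 1/96
  (V=0, Y=2, X=1, Z=1, U=2, W=2) weight 1/288
  (V=0, Y=2, X=1, Z=2, U=2, W=2) weight 1/96
  (V=0, Y=2, X=1, Z=3, U=2, W=2) weight 1/288
  (V=1, Y=1, X=0, Z=0, U=2, W=1) weight 1/288
  … 7 more
Group by W:
  weight(W=1) = 1/36
  weight(W=2) = 1/18
Total weight = 1/36 + 1/18 = 1/12
P(W=1 | obs) = 1/36 / 1/12 = 1/3
P(W=2 | obs) = 1/18 / 1/12 = 2/3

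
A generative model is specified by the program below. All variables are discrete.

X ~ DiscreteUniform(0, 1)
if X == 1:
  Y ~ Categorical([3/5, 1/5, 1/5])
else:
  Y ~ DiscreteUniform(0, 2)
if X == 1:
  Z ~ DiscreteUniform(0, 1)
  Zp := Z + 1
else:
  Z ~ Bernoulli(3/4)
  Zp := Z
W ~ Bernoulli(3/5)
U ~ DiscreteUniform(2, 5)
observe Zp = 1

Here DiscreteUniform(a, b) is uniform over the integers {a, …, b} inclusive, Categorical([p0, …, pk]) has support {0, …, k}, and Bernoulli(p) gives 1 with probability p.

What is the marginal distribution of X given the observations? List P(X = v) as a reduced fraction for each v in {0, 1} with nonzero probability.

Enumerate traces; 48 have nonzero weight after conditioning:
  (X=0, Y=0, Z=1, W=0, U=2) weight 1/80
  (X=0, Y=0, Z=1, W=0, U=3) weight 1/80
  (X=0, Y=0, Z=1, W=0, U=4) weight 1/80
  (X=0, Y=0, Z=1, W=0, U=5) weight 1/80
  (X=0, Y=0, Z=1, W=1, U=2) weight 3/160
  (X=0, Y=0, Z=1, W=1, U=3) weight 3/160
  (X=0, Y=0, Z=1, W=1, U=4) weight 3/160
  (X=0, Y=0, Z=1, W=1, U=5) weight 3/160
  (X=1, Y=0, Z=0, W=0, U=2) weight 3/200
  … 39 more
Group by X:
  weight(X=0) = 3/8
  weight(X=1) = 1/4
Total weight = 3/8 + 1/4 = 5/8
P(X=0 | obs) = 3/8 / 5/8 = 3/5
P(X=1 | obs) = 1/4 / 5/8 = 2/5

P(X=0) = 3/5, P(X=1) = 2/5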